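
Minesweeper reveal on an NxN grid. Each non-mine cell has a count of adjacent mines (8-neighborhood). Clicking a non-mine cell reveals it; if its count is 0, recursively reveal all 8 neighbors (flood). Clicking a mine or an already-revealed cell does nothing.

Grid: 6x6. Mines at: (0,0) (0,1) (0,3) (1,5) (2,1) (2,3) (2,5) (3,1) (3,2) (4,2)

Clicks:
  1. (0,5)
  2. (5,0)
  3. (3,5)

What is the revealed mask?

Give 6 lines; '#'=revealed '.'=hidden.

Click 1 (0,5) count=1: revealed 1 new [(0,5)] -> total=1
Click 2 (5,0) count=0: revealed 4 new [(4,0) (4,1) (5,0) (5,1)] -> total=5
Click 3 (3,5) count=1: revealed 1 new [(3,5)] -> total=6

Answer: .....#
......
......
.....#
##....
##....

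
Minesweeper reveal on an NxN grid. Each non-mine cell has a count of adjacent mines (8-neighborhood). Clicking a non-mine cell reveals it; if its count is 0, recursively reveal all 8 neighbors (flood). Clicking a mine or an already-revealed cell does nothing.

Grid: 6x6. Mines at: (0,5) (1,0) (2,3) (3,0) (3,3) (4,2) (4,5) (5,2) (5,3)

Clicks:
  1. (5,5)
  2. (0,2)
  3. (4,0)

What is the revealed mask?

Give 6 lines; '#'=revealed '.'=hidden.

Answer: .####.
.####.
......
......
#.....
.....#

Derivation:
Click 1 (5,5) count=1: revealed 1 new [(5,5)] -> total=1
Click 2 (0,2) count=0: revealed 8 new [(0,1) (0,2) (0,3) (0,4) (1,1) (1,2) (1,3) (1,4)] -> total=9
Click 3 (4,0) count=1: revealed 1 new [(4,0)] -> total=10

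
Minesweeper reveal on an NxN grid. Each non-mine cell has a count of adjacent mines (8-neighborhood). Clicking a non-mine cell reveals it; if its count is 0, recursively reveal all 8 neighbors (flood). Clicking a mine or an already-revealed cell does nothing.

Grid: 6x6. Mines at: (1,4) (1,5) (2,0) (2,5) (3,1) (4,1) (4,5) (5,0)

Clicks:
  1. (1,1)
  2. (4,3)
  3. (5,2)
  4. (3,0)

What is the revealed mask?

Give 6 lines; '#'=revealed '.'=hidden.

Click 1 (1,1) count=1: revealed 1 new [(1,1)] -> total=1
Click 2 (4,3) count=0: revealed 12 new [(2,2) (2,3) (2,4) (3,2) (3,3) (3,4) (4,2) (4,3) (4,4) (5,2) (5,3) (5,4)] -> total=13
Click 3 (5,2) count=1: revealed 0 new [(none)] -> total=13
Click 4 (3,0) count=3: revealed 1 new [(3,0)] -> total=14

Answer: ......
.#....
..###.
#.###.
..###.
..###.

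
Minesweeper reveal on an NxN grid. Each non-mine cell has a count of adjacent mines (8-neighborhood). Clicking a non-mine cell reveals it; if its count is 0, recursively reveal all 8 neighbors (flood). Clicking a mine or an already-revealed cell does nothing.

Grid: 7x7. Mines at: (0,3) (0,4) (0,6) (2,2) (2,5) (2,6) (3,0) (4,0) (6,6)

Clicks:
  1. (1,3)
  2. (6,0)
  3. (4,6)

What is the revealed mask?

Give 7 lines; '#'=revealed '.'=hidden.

Answer: .......
...#...
.......
.######
.######
#######
######.

Derivation:
Click 1 (1,3) count=3: revealed 1 new [(1,3)] -> total=1
Click 2 (6,0) count=0: revealed 25 new [(3,1) (3,2) (3,3) (3,4) (3,5) (3,6) (4,1) (4,2) (4,3) (4,4) (4,5) (4,6) (5,0) (5,1) (5,2) (5,3) (5,4) (5,5) (5,6) (6,0) (6,1) (6,2) (6,3) (6,4) (6,5)] -> total=26
Click 3 (4,6) count=0: revealed 0 new [(none)] -> total=26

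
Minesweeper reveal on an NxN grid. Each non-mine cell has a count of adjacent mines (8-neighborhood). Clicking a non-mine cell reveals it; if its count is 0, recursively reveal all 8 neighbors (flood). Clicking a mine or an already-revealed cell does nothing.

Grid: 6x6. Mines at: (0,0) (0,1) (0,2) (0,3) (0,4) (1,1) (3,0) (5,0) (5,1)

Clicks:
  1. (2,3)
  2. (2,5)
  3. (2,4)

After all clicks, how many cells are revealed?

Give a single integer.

Click 1 (2,3) count=0: revealed 23 new [(1,2) (1,3) (1,4) (1,5) (2,1) (2,2) (2,3) (2,4) (2,5) (3,1) (3,2) (3,3) (3,4) (3,5) (4,1) (4,2) (4,3) (4,4) (4,5) (5,2) (5,3) (5,4) (5,5)] -> total=23
Click 2 (2,5) count=0: revealed 0 new [(none)] -> total=23
Click 3 (2,4) count=0: revealed 0 new [(none)] -> total=23

Answer: 23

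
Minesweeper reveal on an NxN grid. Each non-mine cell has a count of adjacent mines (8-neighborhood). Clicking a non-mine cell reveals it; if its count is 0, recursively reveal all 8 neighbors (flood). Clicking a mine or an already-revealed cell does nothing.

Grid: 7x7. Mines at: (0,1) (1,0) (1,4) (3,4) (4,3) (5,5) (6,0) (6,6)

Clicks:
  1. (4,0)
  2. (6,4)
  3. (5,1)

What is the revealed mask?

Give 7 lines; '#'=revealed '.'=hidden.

Answer: .......
.###...
####...
####...
###....
###....
....#..

Derivation:
Click 1 (4,0) count=0: revealed 17 new [(1,1) (1,2) (1,3) (2,0) (2,1) (2,2) (2,3) (3,0) (3,1) (3,2) (3,3) (4,0) (4,1) (4,2) (5,0) (5,1) (5,2)] -> total=17
Click 2 (6,4) count=1: revealed 1 new [(6,4)] -> total=18
Click 3 (5,1) count=1: revealed 0 new [(none)] -> total=18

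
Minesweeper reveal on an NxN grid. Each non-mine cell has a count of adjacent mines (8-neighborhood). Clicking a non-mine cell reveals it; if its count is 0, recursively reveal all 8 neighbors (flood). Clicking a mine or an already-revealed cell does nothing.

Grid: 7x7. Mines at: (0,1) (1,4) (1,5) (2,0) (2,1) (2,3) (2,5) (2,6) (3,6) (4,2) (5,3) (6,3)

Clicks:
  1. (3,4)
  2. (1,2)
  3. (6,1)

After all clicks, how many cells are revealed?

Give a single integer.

Click 1 (3,4) count=2: revealed 1 new [(3,4)] -> total=1
Click 2 (1,2) count=3: revealed 1 new [(1,2)] -> total=2
Click 3 (6,1) count=0: revealed 10 new [(3,0) (3,1) (4,0) (4,1) (5,0) (5,1) (5,2) (6,0) (6,1) (6,2)] -> total=12

Answer: 12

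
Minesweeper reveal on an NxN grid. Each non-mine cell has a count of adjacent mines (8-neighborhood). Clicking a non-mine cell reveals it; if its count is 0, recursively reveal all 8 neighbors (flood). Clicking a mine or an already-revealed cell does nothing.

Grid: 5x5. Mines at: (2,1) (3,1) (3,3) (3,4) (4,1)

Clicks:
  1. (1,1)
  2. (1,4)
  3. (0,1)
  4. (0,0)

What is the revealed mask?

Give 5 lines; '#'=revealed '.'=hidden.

Click 1 (1,1) count=1: revealed 1 new [(1,1)] -> total=1
Click 2 (1,4) count=0: revealed 12 new [(0,0) (0,1) (0,2) (0,3) (0,4) (1,0) (1,2) (1,3) (1,4) (2,2) (2,3) (2,4)] -> total=13
Click 3 (0,1) count=0: revealed 0 new [(none)] -> total=13
Click 4 (0,0) count=0: revealed 0 new [(none)] -> total=13

Answer: #####
#####
..###
.....
.....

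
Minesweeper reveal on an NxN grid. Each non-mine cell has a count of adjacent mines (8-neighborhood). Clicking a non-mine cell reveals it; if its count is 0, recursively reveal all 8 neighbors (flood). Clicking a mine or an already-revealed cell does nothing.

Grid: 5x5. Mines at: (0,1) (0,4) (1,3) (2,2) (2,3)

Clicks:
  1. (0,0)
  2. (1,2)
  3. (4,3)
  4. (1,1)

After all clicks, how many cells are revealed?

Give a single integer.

Click 1 (0,0) count=1: revealed 1 new [(0,0)] -> total=1
Click 2 (1,2) count=4: revealed 1 new [(1,2)] -> total=2
Click 3 (4,3) count=0: revealed 14 new [(1,0) (1,1) (2,0) (2,1) (3,0) (3,1) (3,2) (3,3) (3,4) (4,0) (4,1) (4,2) (4,3) (4,4)] -> total=16
Click 4 (1,1) count=2: revealed 0 new [(none)] -> total=16

Answer: 16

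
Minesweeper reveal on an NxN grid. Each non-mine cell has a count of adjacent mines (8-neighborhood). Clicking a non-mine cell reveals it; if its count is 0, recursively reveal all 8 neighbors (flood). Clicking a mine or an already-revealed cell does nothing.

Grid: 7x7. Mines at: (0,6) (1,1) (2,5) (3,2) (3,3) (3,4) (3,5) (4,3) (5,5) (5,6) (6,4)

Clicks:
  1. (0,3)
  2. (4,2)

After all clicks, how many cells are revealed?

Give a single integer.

Answer: 12

Derivation:
Click 1 (0,3) count=0: revealed 11 new [(0,2) (0,3) (0,4) (0,5) (1,2) (1,3) (1,4) (1,5) (2,2) (2,3) (2,4)] -> total=11
Click 2 (4,2) count=3: revealed 1 new [(4,2)] -> total=12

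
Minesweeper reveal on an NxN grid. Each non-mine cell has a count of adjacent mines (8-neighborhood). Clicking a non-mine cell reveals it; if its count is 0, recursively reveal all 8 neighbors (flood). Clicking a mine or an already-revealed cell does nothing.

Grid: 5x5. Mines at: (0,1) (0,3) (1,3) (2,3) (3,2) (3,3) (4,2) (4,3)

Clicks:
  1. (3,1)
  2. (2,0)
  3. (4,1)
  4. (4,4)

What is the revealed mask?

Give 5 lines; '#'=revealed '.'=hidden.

Answer: .....
##...
##...
##...
##..#

Derivation:
Click 1 (3,1) count=2: revealed 1 new [(3,1)] -> total=1
Click 2 (2,0) count=0: revealed 7 new [(1,0) (1,1) (2,0) (2,1) (3,0) (4,0) (4,1)] -> total=8
Click 3 (4,1) count=2: revealed 0 new [(none)] -> total=8
Click 4 (4,4) count=2: revealed 1 new [(4,4)] -> total=9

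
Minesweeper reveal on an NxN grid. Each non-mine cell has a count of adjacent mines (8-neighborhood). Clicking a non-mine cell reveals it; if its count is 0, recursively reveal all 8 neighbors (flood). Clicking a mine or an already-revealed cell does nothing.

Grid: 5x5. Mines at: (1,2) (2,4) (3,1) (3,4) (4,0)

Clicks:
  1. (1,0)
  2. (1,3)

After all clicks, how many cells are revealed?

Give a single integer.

Answer: 7

Derivation:
Click 1 (1,0) count=0: revealed 6 new [(0,0) (0,1) (1,0) (1,1) (2,0) (2,1)] -> total=6
Click 2 (1,3) count=2: revealed 1 new [(1,3)] -> total=7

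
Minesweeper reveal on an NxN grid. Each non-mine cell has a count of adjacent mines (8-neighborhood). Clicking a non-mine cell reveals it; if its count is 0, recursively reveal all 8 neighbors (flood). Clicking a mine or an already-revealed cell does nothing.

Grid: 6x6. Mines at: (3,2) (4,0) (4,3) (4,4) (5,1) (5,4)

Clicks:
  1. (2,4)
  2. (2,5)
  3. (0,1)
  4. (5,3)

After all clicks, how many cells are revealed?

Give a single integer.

Click 1 (2,4) count=0: revealed 23 new [(0,0) (0,1) (0,2) (0,3) (0,4) (0,5) (1,0) (1,1) (1,2) (1,3) (1,4) (1,5) (2,0) (2,1) (2,2) (2,3) (2,4) (2,5) (3,0) (3,1) (3,3) (3,4) (3,5)] -> total=23
Click 2 (2,5) count=0: revealed 0 new [(none)] -> total=23
Click 3 (0,1) count=0: revealed 0 new [(none)] -> total=23
Click 4 (5,3) count=3: revealed 1 new [(5,3)] -> total=24

Answer: 24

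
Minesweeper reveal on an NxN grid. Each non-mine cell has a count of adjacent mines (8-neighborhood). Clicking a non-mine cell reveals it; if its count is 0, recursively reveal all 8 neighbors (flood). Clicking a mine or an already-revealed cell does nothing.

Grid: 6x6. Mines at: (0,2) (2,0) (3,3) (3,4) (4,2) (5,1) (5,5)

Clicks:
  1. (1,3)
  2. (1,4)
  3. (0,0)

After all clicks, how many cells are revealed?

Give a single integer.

Click 1 (1,3) count=1: revealed 1 new [(1,3)] -> total=1
Click 2 (1,4) count=0: revealed 8 new [(0,3) (0,4) (0,5) (1,4) (1,5) (2,3) (2,4) (2,5)] -> total=9
Click 3 (0,0) count=0: revealed 4 new [(0,0) (0,1) (1,0) (1,1)] -> total=13

Answer: 13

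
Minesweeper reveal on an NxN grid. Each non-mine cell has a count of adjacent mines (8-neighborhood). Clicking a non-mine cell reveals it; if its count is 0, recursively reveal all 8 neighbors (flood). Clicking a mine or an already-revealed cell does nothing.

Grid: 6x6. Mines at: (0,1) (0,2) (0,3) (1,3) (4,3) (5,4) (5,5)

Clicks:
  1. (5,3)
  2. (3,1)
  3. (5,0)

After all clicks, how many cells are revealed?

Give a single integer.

Answer: 16

Derivation:
Click 1 (5,3) count=2: revealed 1 new [(5,3)] -> total=1
Click 2 (3,1) count=0: revealed 15 new [(1,0) (1,1) (1,2) (2,0) (2,1) (2,2) (3,0) (3,1) (3,2) (4,0) (4,1) (4,2) (5,0) (5,1) (5,2)] -> total=16
Click 3 (5,0) count=0: revealed 0 new [(none)] -> total=16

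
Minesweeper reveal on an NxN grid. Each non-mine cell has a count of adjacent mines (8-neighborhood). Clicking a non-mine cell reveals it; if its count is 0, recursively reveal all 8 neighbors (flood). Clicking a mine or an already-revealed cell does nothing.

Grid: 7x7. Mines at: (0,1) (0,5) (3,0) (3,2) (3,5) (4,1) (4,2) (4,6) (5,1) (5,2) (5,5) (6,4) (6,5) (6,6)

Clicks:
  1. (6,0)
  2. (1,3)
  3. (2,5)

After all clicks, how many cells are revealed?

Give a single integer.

Click 1 (6,0) count=1: revealed 1 new [(6,0)] -> total=1
Click 2 (1,3) count=0: revealed 9 new [(0,2) (0,3) (0,4) (1,2) (1,3) (1,4) (2,2) (2,3) (2,4)] -> total=10
Click 3 (2,5) count=1: revealed 1 new [(2,5)] -> total=11

Answer: 11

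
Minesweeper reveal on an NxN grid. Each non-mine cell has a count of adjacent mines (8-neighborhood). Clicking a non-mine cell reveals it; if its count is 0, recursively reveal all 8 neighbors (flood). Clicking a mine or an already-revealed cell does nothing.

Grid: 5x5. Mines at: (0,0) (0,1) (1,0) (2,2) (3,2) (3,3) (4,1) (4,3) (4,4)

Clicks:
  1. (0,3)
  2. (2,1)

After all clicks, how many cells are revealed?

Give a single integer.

Answer: 9

Derivation:
Click 1 (0,3) count=0: revealed 8 new [(0,2) (0,3) (0,4) (1,2) (1,3) (1,4) (2,3) (2,4)] -> total=8
Click 2 (2,1) count=3: revealed 1 new [(2,1)] -> total=9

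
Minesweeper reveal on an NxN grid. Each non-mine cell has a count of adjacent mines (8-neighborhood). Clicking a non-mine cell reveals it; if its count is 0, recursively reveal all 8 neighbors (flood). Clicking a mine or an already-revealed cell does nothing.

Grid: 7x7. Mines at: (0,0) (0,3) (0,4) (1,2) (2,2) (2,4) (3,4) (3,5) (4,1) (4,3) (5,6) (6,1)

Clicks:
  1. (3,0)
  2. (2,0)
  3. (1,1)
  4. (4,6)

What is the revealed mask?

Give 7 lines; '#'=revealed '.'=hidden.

Click 1 (3,0) count=1: revealed 1 new [(3,0)] -> total=1
Click 2 (2,0) count=0: revealed 5 new [(1,0) (1,1) (2,0) (2,1) (3,1)] -> total=6
Click 3 (1,1) count=3: revealed 0 new [(none)] -> total=6
Click 4 (4,6) count=2: revealed 1 new [(4,6)] -> total=7

Answer: .......
##.....
##.....
##.....
......#
.......
.......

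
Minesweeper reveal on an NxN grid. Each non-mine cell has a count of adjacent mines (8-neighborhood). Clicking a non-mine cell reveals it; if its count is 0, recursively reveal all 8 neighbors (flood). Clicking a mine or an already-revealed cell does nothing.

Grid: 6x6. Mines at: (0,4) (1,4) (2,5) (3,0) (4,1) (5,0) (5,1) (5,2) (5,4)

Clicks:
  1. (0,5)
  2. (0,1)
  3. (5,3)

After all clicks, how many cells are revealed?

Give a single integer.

Answer: 22

Derivation:
Click 1 (0,5) count=2: revealed 1 new [(0,5)] -> total=1
Click 2 (0,1) count=0: revealed 20 new [(0,0) (0,1) (0,2) (0,3) (1,0) (1,1) (1,2) (1,3) (2,0) (2,1) (2,2) (2,3) (2,4) (3,1) (3,2) (3,3) (3,4) (4,2) (4,3) (4,4)] -> total=21
Click 3 (5,3) count=2: revealed 1 new [(5,3)] -> total=22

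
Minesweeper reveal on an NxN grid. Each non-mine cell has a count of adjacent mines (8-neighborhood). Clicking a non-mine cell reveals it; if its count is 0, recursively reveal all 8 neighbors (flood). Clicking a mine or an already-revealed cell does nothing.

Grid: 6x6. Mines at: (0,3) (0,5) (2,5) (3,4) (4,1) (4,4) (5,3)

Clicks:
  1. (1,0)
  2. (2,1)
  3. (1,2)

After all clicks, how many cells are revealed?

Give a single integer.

Click 1 (1,0) count=0: revealed 15 new [(0,0) (0,1) (0,2) (1,0) (1,1) (1,2) (1,3) (2,0) (2,1) (2,2) (2,3) (3,0) (3,1) (3,2) (3,3)] -> total=15
Click 2 (2,1) count=0: revealed 0 new [(none)] -> total=15
Click 3 (1,2) count=1: revealed 0 new [(none)] -> total=15

Answer: 15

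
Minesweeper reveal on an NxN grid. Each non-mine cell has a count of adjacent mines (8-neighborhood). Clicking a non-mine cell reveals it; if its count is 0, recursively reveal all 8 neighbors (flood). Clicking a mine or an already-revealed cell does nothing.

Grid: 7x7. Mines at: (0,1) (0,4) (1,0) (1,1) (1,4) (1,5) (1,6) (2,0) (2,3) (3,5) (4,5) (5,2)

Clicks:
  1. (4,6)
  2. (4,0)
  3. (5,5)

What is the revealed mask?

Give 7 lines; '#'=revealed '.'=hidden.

Answer: .......
.......
.......
##.....
##....#
##...#.
##.....

Derivation:
Click 1 (4,6) count=2: revealed 1 new [(4,6)] -> total=1
Click 2 (4,0) count=0: revealed 8 new [(3,0) (3,1) (4,0) (4,1) (5,0) (5,1) (6,0) (6,1)] -> total=9
Click 3 (5,5) count=1: revealed 1 new [(5,5)] -> total=10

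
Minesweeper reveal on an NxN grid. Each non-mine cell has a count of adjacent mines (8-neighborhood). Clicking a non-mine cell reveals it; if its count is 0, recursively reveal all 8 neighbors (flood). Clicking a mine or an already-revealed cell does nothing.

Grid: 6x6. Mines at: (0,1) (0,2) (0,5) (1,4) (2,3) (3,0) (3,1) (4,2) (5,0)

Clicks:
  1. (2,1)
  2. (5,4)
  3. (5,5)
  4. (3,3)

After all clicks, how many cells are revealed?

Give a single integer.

Answer: 12

Derivation:
Click 1 (2,1) count=2: revealed 1 new [(2,1)] -> total=1
Click 2 (5,4) count=0: revealed 11 new [(2,4) (2,5) (3,3) (3,4) (3,5) (4,3) (4,4) (4,5) (5,3) (5,4) (5,5)] -> total=12
Click 3 (5,5) count=0: revealed 0 new [(none)] -> total=12
Click 4 (3,3) count=2: revealed 0 new [(none)] -> total=12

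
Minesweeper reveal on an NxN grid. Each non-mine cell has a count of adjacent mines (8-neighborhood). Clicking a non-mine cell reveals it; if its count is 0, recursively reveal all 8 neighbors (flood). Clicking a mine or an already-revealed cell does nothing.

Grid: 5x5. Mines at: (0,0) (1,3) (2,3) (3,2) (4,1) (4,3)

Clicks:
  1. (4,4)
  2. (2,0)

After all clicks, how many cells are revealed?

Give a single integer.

Click 1 (4,4) count=1: revealed 1 new [(4,4)] -> total=1
Click 2 (2,0) count=0: revealed 6 new [(1,0) (1,1) (2,0) (2,1) (3,0) (3,1)] -> total=7

Answer: 7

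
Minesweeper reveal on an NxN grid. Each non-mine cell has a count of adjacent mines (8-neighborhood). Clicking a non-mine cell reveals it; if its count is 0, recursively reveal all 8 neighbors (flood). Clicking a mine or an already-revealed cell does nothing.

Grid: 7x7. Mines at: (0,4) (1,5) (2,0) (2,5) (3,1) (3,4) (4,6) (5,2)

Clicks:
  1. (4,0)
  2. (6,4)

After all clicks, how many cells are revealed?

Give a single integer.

Click 1 (4,0) count=1: revealed 1 new [(4,0)] -> total=1
Click 2 (6,4) count=0: revealed 11 new [(4,3) (4,4) (4,5) (5,3) (5,4) (5,5) (5,6) (6,3) (6,4) (6,5) (6,6)] -> total=12

Answer: 12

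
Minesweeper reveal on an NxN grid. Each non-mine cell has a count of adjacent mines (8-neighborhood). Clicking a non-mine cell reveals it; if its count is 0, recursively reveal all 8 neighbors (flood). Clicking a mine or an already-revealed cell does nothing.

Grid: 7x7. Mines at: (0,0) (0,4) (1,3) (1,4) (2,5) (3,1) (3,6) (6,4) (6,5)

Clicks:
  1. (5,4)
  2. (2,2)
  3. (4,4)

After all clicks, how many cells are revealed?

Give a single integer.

Click 1 (5,4) count=2: revealed 1 new [(5,4)] -> total=1
Click 2 (2,2) count=2: revealed 1 new [(2,2)] -> total=2
Click 3 (4,4) count=0: revealed 21 new [(2,3) (2,4) (3,2) (3,3) (3,4) (3,5) (4,0) (4,1) (4,2) (4,3) (4,4) (4,5) (5,0) (5,1) (5,2) (5,3) (5,5) (6,0) (6,1) (6,2) (6,3)] -> total=23

Answer: 23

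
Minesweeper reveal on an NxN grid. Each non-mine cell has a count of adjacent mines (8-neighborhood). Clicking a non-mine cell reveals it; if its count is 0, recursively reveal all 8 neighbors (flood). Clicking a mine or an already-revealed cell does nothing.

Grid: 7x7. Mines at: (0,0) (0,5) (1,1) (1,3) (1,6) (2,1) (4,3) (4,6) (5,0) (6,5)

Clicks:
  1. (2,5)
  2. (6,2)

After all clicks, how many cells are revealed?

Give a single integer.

Click 1 (2,5) count=1: revealed 1 new [(2,5)] -> total=1
Click 2 (6,2) count=0: revealed 8 new [(5,1) (5,2) (5,3) (5,4) (6,1) (6,2) (6,3) (6,4)] -> total=9

Answer: 9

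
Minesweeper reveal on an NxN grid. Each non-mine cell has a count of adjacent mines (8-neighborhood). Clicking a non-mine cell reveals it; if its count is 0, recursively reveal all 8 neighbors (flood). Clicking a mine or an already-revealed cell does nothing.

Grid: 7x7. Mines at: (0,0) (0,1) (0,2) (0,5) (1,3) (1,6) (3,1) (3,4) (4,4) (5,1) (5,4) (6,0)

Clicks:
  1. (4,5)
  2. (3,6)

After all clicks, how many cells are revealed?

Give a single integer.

Click 1 (4,5) count=3: revealed 1 new [(4,5)] -> total=1
Click 2 (3,6) count=0: revealed 9 new [(2,5) (2,6) (3,5) (3,6) (4,6) (5,5) (5,6) (6,5) (6,6)] -> total=10

Answer: 10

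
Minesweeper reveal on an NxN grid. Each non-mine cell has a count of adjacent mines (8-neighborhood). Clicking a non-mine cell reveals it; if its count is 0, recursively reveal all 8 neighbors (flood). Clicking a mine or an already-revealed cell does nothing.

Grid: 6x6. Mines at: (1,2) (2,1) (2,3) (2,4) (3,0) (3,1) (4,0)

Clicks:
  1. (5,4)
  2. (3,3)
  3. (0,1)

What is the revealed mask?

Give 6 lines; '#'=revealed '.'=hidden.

Answer: .#....
......
......
..####
.#####
.#####

Derivation:
Click 1 (5,4) count=0: revealed 14 new [(3,2) (3,3) (3,4) (3,5) (4,1) (4,2) (4,3) (4,4) (4,5) (5,1) (5,2) (5,3) (5,4) (5,5)] -> total=14
Click 2 (3,3) count=2: revealed 0 new [(none)] -> total=14
Click 3 (0,1) count=1: revealed 1 new [(0,1)] -> total=15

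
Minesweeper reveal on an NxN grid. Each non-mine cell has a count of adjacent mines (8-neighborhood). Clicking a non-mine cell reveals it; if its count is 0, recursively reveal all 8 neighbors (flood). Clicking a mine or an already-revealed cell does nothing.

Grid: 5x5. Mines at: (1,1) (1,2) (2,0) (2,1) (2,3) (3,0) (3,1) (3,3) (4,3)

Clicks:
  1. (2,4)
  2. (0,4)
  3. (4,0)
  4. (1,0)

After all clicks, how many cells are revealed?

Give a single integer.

Click 1 (2,4) count=2: revealed 1 new [(2,4)] -> total=1
Click 2 (0,4) count=0: revealed 4 new [(0,3) (0,4) (1,3) (1,4)] -> total=5
Click 3 (4,0) count=2: revealed 1 new [(4,0)] -> total=6
Click 4 (1,0) count=3: revealed 1 new [(1,0)] -> total=7

Answer: 7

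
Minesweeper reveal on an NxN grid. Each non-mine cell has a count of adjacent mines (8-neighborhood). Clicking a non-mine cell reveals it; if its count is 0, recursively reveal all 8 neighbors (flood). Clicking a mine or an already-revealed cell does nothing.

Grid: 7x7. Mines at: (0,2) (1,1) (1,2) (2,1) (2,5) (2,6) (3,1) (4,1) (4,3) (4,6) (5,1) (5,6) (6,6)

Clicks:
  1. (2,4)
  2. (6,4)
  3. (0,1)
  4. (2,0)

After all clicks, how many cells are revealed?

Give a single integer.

Click 1 (2,4) count=1: revealed 1 new [(2,4)] -> total=1
Click 2 (6,4) count=0: revealed 8 new [(5,2) (5,3) (5,4) (5,5) (6,2) (6,3) (6,4) (6,5)] -> total=9
Click 3 (0,1) count=3: revealed 1 new [(0,1)] -> total=10
Click 4 (2,0) count=3: revealed 1 new [(2,0)] -> total=11

Answer: 11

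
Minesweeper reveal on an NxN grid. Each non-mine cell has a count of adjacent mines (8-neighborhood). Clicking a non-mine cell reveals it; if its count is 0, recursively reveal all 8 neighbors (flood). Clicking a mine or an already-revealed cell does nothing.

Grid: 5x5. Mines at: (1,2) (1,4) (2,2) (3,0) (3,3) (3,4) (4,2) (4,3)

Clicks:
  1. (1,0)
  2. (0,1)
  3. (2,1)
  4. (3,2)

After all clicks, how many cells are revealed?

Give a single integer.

Answer: 7

Derivation:
Click 1 (1,0) count=0: revealed 6 new [(0,0) (0,1) (1,0) (1,1) (2,0) (2,1)] -> total=6
Click 2 (0,1) count=1: revealed 0 new [(none)] -> total=6
Click 3 (2,1) count=3: revealed 0 new [(none)] -> total=6
Click 4 (3,2) count=4: revealed 1 new [(3,2)] -> total=7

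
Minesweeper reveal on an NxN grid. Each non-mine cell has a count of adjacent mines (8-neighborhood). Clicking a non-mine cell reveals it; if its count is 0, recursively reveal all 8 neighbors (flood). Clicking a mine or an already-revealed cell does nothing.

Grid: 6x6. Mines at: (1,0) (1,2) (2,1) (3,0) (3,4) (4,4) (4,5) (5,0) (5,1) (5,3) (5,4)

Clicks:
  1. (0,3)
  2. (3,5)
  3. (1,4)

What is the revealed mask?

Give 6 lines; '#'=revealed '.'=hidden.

Click 1 (0,3) count=1: revealed 1 new [(0,3)] -> total=1
Click 2 (3,5) count=3: revealed 1 new [(3,5)] -> total=2
Click 3 (1,4) count=0: revealed 8 new [(0,4) (0,5) (1,3) (1,4) (1,5) (2,3) (2,4) (2,5)] -> total=10

Answer: ...###
...###
...###
.....#
......
......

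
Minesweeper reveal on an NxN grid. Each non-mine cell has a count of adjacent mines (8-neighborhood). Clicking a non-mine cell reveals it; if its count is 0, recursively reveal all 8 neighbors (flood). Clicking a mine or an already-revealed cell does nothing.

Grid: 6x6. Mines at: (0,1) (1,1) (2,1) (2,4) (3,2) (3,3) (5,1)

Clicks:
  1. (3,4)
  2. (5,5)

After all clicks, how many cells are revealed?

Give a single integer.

Click 1 (3,4) count=2: revealed 1 new [(3,4)] -> total=1
Click 2 (5,5) count=0: revealed 9 new [(3,5) (4,2) (4,3) (4,4) (4,5) (5,2) (5,3) (5,4) (5,5)] -> total=10

Answer: 10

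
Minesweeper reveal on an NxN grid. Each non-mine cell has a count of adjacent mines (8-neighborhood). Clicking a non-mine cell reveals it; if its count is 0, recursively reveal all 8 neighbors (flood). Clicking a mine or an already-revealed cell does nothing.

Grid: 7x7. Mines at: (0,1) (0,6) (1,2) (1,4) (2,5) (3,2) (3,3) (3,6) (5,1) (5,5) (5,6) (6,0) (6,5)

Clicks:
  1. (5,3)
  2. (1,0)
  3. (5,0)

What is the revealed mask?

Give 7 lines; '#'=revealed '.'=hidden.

Answer: .......
#......
.......
.......
..###..
#.###..
..###..

Derivation:
Click 1 (5,3) count=0: revealed 9 new [(4,2) (4,3) (4,4) (5,2) (5,3) (5,4) (6,2) (6,3) (6,4)] -> total=9
Click 2 (1,0) count=1: revealed 1 new [(1,0)] -> total=10
Click 3 (5,0) count=2: revealed 1 new [(5,0)] -> total=11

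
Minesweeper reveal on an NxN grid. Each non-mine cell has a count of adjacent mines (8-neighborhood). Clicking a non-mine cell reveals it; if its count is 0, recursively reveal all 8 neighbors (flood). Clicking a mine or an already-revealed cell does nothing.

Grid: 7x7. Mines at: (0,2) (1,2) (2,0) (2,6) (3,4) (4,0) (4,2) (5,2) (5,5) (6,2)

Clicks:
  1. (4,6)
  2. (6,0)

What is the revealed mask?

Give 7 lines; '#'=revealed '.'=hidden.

Answer: .......
.......
.......
.......
......#
##.....
##.....

Derivation:
Click 1 (4,6) count=1: revealed 1 new [(4,6)] -> total=1
Click 2 (6,0) count=0: revealed 4 new [(5,0) (5,1) (6,0) (6,1)] -> total=5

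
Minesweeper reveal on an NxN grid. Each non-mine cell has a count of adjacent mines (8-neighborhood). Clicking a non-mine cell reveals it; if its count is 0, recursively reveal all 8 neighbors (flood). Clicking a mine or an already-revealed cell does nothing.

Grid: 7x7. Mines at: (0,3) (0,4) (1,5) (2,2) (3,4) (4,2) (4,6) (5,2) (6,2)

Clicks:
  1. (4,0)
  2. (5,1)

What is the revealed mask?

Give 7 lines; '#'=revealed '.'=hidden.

Click 1 (4,0) count=0: revealed 16 new [(0,0) (0,1) (0,2) (1,0) (1,1) (1,2) (2,0) (2,1) (3,0) (3,1) (4,0) (4,1) (5,0) (5,1) (6,0) (6,1)] -> total=16
Click 2 (5,1) count=3: revealed 0 new [(none)] -> total=16

Answer: ###....
###....
##.....
##.....
##.....
##.....
##.....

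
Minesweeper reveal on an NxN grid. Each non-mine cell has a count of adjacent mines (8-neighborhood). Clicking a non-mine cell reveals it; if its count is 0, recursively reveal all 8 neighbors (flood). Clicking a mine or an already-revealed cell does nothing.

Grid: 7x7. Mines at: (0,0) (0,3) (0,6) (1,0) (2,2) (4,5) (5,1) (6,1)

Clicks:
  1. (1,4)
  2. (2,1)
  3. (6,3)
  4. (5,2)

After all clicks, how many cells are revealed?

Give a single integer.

Click 1 (1,4) count=1: revealed 1 new [(1,4)] -> total=1
Click 2 (2,1) count=2: revealed 1 new [(2,1)] -> total=2
Click 3 (6,3) count=0: revealed 16 new [(3,2) (3,3) (3,4) (4,2) (4,3) (4,4) (5,2) (5,3) (5,4) (5,5) (5,6) (6,2) (6,3) (6,4) (6,5) (6,6)] -> total=18
Click 4 (5,2) count=2: revealed 0 new [(none)] -> total=18

Answer: 18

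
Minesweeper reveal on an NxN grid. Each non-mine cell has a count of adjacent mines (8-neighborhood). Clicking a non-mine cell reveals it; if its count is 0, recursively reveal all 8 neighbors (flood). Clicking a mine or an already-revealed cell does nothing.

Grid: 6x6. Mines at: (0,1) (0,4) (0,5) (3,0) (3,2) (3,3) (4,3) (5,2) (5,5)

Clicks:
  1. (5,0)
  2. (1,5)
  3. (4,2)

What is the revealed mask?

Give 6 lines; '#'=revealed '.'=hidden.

Click 1 (5,0) count=0: revealed 4 new [(4,0) (4,1) (5,0) (5,1)] -> total=4
Click 2 (1,5) count=2: revealed 1 new [(1,5)] -> total=5
Click 3 (4,2) count=4: revealed 1 new [(4,2)] -> total=6

Answer: ......
.....#
......
......
###...
##....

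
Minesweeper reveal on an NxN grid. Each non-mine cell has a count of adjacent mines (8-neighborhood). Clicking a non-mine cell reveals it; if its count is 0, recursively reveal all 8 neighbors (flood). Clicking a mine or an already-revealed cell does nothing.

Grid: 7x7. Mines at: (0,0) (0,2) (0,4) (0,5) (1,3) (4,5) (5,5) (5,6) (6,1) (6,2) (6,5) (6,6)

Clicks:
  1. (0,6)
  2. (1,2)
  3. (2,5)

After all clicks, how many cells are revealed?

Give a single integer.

Answer: 11

Derivation:
Click 1 (0,6) count=1: revealed 1 new [(0,6)] -> total=1
Click 2 (1,2) count=2: revealed 1 new [(1,2)] -> total=2
Click 3 (2,5) count=0: revealed 9 new [(1,4) (1,5) (1,6) (2,4) (2,5) (2,6) (3,4) (3,5) (3,6)] -> total=11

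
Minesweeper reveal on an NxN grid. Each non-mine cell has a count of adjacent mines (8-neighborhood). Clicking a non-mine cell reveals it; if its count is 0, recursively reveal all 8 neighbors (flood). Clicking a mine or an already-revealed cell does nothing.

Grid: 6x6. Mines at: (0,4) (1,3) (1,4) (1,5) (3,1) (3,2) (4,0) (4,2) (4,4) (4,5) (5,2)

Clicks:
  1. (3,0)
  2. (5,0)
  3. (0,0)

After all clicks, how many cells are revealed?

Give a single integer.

Click 1 (3,0) count=2: revealed 1 new [(3,0)] -> total=1
Click 2 (5,0) count=1: revealed 1 new [(5,0)] -> total=2
Click 3 (0,0) count=0: revealed 9 new [(0,0) (0,1) (0,2) (1,0) (1,1) (1,2) (2,0) (2,1) (2,2)] -> total=11

Answer: 11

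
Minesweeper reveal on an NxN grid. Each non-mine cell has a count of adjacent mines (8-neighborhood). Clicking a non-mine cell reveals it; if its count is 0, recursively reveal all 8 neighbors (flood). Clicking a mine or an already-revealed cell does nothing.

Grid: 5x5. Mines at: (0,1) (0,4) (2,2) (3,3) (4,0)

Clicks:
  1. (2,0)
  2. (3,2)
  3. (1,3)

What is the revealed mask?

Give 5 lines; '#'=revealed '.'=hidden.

Click 1 (2,0) count=0: revealed 6 new [(1,0) (1,1) (2,0) (2,1) (3,0) (3,1)] -> total=6
Click 2 (3,2) count=2: revealed 1 new [(3,2)] -> total=7
Click 3 (1,3) count=2: revealed 1 new [(1,3)] -> total=8

Answer: .....
##.#.
##...
###..
.....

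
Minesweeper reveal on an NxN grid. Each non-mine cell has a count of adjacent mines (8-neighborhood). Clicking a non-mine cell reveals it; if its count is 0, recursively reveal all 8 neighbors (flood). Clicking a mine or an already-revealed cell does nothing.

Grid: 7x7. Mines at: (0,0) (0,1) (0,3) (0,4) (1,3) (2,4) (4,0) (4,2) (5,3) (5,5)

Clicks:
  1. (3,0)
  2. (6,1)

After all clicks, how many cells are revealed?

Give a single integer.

Answer: 7

Derivation:
Click 1 (3,0) count=1: revealed 1 new [(3,0)] -> total=1
Click 2 (6,1) count=0: revealed 6 new [(5,0) (5,1) (5,2) (6,0) (6,1) (6,2)] -> total=7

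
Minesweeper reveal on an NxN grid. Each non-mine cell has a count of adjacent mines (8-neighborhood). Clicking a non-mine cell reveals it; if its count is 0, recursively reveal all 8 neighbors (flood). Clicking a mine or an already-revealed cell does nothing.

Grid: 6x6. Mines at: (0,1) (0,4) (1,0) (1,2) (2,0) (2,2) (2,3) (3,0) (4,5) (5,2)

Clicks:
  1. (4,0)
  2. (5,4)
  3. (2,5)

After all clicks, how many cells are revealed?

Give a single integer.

Answer: 8

Derivation:
Click 1 (4,0) count=1: revealed 1 new [(4,0)] -> total=1
Click 2 (5,4) count=1: revealed 1 new [(5,4)] -> total=2
Click 3 (2,5) count=0: revealed 6 new [(1,4) (1,5) (2,4) (2,5) (3,4) (3,5)] -> total=8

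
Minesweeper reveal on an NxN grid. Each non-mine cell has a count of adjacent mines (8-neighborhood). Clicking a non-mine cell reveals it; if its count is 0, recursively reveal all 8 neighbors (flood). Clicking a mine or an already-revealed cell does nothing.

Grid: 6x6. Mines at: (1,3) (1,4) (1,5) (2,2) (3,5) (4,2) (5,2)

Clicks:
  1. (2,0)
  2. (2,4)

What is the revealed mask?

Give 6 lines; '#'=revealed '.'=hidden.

Click 1 (2,0) count=0: revealed 14 new [(0,0) (0,1) (0,2) (1,0) (1,1) (1,2) (2,0) (2,1) (3,0) (3,1) (4,0) (4,1) (5,0) (5,1)] -> total=14
Click 2 (2,4) count=4: revealed 1 new [(2,4)] -> total=15

Answer: ###...
###...
##..#.
##....
##....
##....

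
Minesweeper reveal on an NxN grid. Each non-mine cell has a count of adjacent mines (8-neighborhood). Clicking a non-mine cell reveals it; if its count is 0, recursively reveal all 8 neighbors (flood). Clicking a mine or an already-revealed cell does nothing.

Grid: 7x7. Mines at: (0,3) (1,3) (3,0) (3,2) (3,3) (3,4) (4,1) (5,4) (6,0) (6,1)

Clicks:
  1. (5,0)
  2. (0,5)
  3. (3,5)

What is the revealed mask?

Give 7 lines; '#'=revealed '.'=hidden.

Click 1 (5,0) count=3: revealed 1 new [(5,0)] -> total=1
Click 2 (0,5) count=0: revealed 17 new [(0,4) (0,5) (0,6) (1,4) (1,5) (1,6) (2,4) (2,5) (2,6) (3,5) (3,6) (4,5) (4,6) (5,5) (5,6) (6,5) (6,6)] -> total=18
Click 3 (3,5) count=1: revealed 0 new [(none)] -> total=18

Answer: ....###
....###
....###
.....##
.....##
#....##
.....##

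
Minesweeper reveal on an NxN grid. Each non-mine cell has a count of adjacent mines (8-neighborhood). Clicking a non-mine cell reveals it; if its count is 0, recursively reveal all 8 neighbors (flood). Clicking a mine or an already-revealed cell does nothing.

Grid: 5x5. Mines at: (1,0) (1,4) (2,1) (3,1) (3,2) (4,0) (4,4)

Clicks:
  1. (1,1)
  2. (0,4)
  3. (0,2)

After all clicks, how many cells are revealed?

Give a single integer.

Click 1 (1,1) count=2: revealed 1 new [(1,1)] -> total=1
Click 2 (0,4) count=1: revealed 1 new [(0,4)] -> total=2
Click 3 (0,2) count=0: revealed 5 new [(0,1) (0,2) (0,3) (1,2) (1,3)] -> total=7

Answer: 7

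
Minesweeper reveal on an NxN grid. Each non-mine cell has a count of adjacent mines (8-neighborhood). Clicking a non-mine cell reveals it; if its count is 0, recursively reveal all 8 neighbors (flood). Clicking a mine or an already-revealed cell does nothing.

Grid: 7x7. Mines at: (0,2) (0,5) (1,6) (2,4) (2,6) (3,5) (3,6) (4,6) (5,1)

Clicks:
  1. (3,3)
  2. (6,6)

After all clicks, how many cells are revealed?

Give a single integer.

Answer: 31

Derivation:
Click 1 (3,3) count=1: revealed 1 new [(3,3)] -> total=1
Click 2 (6,6) count=0: revealed 30 new [(0,0) (0,1) (1,0) (1,1) (1,2) (1,3) (2,0) (2,1) (2,2) (2,3) (3,0) (3,1) (3,2) (3,4) (4,0) (4,1) (4,2) (4,3) (4,4) (4,5) (5,2) (5,3) (5,4) (5,5) (5,6) (6,2) (6,3) (6,4) (6,5) (6,6)] -> total=31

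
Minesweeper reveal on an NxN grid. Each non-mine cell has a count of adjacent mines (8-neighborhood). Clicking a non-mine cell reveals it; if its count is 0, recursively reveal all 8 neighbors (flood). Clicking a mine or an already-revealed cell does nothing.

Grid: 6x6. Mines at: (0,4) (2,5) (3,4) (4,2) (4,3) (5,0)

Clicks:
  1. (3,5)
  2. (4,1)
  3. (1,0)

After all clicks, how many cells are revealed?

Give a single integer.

Click 1 (3,5) count=2: revealed 1 new [(3,5)] -> total=1
Click 2 (4,1) count=2: revealed 1 new [(4,1)] -> total=2
Click 3 (1,0) count=0: revealed 17 new [(0,0) (0,1) (0,2) (0,3) (1,0) (1,1) (1,2) (1,3) (2,0) (2,1) (2,2) (2,3) (3,0) (3,1) (3,2) (3,3) (4,0)] -> total=19

Answer: 19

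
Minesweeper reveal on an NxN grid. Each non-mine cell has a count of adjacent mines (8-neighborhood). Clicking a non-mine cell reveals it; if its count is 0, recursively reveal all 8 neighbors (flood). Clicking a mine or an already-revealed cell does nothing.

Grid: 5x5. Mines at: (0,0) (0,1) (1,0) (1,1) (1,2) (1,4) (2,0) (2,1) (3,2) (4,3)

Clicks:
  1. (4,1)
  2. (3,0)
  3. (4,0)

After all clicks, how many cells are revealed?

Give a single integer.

Answer: 4

Derivation:
Click 1 (4,1) count=1: revealed 1 new [(4,1)] -> total=1
Click 2 (3,0) count=2: revealed 1 new [(3,0)] -> total=2
Click 3 (4,0) count=0: revealed 2 new [(3,1) (4,0)] -> total=4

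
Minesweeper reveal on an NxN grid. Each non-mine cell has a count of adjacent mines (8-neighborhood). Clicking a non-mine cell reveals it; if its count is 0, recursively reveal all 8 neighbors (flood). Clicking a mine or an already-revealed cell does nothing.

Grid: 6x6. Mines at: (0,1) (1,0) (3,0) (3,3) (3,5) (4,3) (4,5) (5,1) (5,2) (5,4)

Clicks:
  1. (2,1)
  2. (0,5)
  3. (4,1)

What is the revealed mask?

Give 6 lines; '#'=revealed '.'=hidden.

Click 1 (2,1) count=2: revealed 1 new [(2,1)] -> total=1
Click 2 (0,5) count=0: revealed 12 new [(0,2) (0,3) (0,4) (0,5) (1,2) (1,3) (1,4) (1,5) (2,2) (2,3) (2,4) (2,5)] -> total=13
Click 3 (4,1) count=3: revealed 1 new [(4,1)] -> total=14

Answer: ..####
..####
.#####
......
.#....
......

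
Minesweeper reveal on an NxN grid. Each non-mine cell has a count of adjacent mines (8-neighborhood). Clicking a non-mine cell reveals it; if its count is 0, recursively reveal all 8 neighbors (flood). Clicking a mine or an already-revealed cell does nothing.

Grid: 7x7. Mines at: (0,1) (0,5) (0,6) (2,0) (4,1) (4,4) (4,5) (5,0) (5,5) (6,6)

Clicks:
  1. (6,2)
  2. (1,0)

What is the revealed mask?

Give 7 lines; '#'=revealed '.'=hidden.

Answer: .......
#......
.......
.......
.......
.####..
.####..

Derivation:
Click 1 (6,2) count=0: revealed 8 new [(5,1) (5,2) (5,3) (5,4) (6,1) (6,2) (6,3) (6,4)] -> total=8
Click 2 (1,0) count=2: revealed 1 new [(1,0)] -> total=9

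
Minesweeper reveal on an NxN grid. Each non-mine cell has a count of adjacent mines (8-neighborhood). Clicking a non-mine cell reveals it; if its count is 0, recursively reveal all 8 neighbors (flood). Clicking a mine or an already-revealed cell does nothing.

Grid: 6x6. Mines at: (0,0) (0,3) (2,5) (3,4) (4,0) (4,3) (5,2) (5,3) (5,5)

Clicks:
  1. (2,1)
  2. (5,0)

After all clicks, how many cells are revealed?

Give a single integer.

Answer: 13

Derivation:
Click 1 (2,1) count=0: revealed 12 new [(1,0) (1,1) (1,2) (1,3) (2,0) (2,1) (2,2) (2,3) (3,0) (3,1) (3,2) (3,3)] -> total=12
Click 2 (5,0) count=1: revealed 1 new [(5,0)] -> total=13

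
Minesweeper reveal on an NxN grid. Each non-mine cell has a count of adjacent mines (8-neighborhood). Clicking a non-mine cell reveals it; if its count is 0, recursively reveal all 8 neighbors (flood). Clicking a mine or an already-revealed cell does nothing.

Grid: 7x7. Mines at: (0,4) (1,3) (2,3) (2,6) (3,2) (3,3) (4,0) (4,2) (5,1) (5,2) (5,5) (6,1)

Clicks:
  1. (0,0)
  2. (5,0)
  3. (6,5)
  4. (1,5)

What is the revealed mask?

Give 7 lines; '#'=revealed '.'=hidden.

Answer: ###....
###..#.
###....
##.....
.......
#......
.....#.

Derivation:
Click 1 (0,0) count=0: revealed 11 new [(0,0) (0,1) (0,2) (1,0) (1,1) (1,2) (2,0) (2,1) (2,2) (3,0) (3,1)] -> total=11
Click 2 (5,0) count=3: revealed 1 new [(5,0)] -> total=12
Click 3 (6,5) count=1: revealed 1 new [(6,5)] -> total=13
Click 4 (1,5) count=2: revealed 1 new [(1,5)] -> total=14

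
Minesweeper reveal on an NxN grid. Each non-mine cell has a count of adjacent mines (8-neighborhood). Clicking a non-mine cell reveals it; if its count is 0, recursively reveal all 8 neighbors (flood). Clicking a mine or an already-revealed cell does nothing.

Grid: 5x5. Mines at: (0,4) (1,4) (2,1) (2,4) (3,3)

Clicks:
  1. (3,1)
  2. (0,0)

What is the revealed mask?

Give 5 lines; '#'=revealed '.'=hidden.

Answer: ####.
####.
.....
.#...
.....

Derivation:
Click 1 (3,1) count=1: revealed 1 new [(3,1)] -> total=1
Click 2 (0,0) count=0: revealed 8 new [(0,0) (0,1) (0,2) (0,3) (1,0) (1,1) (1,2) (1,3)] -> total=9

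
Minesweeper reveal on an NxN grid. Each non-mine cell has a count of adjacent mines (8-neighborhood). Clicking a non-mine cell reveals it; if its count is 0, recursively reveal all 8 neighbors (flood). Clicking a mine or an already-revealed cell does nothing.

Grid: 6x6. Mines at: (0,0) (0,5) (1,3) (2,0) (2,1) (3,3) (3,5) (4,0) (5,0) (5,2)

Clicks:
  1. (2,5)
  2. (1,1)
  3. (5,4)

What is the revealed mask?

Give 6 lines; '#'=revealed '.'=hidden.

Answer: ......
.#....
.....#
......
...###
...###

Derivation:
Click 1 (2,5) count=1: revealed 1 new [(2,5)] -> total=1
Click 2 (1,1) count=3: revealed 1 new [(1,1)] -> total=2
Click 3 (5,4) count=0: revealed 6 new [(4,3) (4,4) (4,5) (5,3) (5,4) (5,5)] -> total=8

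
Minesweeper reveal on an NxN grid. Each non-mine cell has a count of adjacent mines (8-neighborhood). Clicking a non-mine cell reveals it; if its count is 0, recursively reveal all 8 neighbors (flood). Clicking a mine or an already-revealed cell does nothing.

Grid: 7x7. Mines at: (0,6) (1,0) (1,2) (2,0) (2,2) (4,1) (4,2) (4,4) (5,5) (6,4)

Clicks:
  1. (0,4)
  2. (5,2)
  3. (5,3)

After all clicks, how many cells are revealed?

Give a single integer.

Answer: 19

Derivation:
Click 1 (0,4) count=0: revealed 17 new [(0,3) (0,4) (0,5) (1,3) (1,4) (1,5) (1,6) (2,3) (2,4) (2,5) (2,6) (3,3) (3,4) (3,5) (3,6) (4,5) (4,6)] -> total=17
Click 2 (5,2) count=2: revealed 1 new [(5,2)] -> total=18
Click 3 (5,3) count=3: revealed 1 new [(5,3)] -> total=19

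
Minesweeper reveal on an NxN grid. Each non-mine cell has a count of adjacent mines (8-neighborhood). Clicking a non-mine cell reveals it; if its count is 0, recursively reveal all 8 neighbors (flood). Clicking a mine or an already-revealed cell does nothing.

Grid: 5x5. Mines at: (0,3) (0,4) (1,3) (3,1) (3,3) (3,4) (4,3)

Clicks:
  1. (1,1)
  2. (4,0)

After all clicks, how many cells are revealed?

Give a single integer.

Click 1 (1,1) count=0: revealed 9 new [(0,0) (0,1) (0,2) (1,0) (1,1) (1,2) (2,0) (2,1) (2,2)] -> total=9
Click 2 (4,0) count=1: revealed 1 new [(4,0)] -> total=10

Answer: 10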